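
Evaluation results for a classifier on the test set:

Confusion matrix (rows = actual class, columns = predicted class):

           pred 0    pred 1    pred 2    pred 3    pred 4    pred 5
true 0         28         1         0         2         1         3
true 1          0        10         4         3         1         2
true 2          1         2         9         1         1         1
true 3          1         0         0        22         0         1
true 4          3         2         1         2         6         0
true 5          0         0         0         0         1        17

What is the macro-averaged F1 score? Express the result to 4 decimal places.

Per-class F1 score (2·TP/(2·TP+FP+FN)):
  0: TP=28, FP=0+1+1+3+0=5, FN=1+0+2+1+3=7 → 56/68 = 0.82353
  1: TP=10, FP=1+2+0+2+0=5, FN=0+4+3+1+2=10 → 20/35 = 0.57143
  2: TP=9, FP=0+4+0+1+0=5, FN=1+2+1+1+1=6 → 18/29 = 0.62069
  3: TP=22, FP=2+3+1+2+0=8, FN=1+0+0+0+1=2 → 44/54 = 0.81481
  4: TP=6, FP=1+1+1+0+1=4, FN=3+2+1+2+0=8 → 12/24 = 0.50000
  5: TP=17, FP=3+2+1+1+0=7, FN=0+0+0+0+1=1 → 34/42 = 0.80952
Macro-F1 score = mean = (0.82353 + 0.57143 + 0.62069 + 0.81481 + 0.50000 + 0.80952) / 6 = 0.6900

0.6900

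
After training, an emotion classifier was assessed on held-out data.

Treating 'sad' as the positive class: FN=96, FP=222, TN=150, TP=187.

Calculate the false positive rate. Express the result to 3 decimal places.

0.597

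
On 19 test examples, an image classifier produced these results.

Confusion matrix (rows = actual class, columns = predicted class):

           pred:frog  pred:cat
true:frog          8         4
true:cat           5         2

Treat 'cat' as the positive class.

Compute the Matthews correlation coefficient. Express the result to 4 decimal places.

-0.0494

MCC = (TP·TN − FP·FN) / √((TP+FP)(TP+FN)(TN+FP)(TN+FN))
Numerator = 2·8 − 4·5 = -4
Denominator = √(6·7·12·13) = √6552 = 80.9444
MCC = -4 / 80.9444 = -0.0494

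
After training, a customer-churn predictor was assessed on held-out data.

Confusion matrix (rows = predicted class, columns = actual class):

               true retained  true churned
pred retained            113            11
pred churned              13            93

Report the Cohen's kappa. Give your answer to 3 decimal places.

0.790

Observed agreement pₒ = trace/N = 206/230 = 0.8957
Expected agreement pₑ = Σ (rowᵢ·colᵢ)/N² = (126·124 + 104·106)/230² = 0.5037
κ = (pₒ − pₑ)/(1 − pₑ) = (0.8957 − 0.5037)/(1 − 0.5037) = 0.790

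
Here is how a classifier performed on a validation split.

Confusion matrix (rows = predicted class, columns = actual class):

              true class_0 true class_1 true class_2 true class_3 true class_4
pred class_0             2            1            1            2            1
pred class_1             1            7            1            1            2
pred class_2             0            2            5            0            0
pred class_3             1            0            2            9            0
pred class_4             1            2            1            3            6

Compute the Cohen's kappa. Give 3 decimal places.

0.454

Observed agreement pₒ = trace/N = 29/51 = 0.5686
Expected agreement pₑ = Σ (rowᵢ·colᵢ)/N² = (5·7 + 12·12 + 10·7 + 15·12 + 9·13)/51² = 0.2099
κ = (pₒ − pₑ)/(1 − pₑ) = (0.5686 − 0.2099)/(1 − 0.2099) = 0.454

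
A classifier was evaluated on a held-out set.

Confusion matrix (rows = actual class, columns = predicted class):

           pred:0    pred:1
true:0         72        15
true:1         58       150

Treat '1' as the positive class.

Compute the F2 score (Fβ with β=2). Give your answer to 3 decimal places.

0.752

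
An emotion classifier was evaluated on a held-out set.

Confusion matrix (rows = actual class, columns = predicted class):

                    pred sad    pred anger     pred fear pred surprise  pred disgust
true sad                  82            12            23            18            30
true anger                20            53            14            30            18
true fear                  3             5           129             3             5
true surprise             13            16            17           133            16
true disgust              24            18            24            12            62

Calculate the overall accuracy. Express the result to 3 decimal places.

0.588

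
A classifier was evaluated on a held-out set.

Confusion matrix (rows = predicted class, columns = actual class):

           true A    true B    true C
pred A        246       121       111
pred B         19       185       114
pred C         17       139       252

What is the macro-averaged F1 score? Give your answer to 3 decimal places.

0.567

Per-class F1 score (2·TP/(2·TP+FP+FN)):
  A: TP=246, FP=121+111=232, FN=19+17=36 → 492/760 = 0.6474
  B: TP=185, FP=19+114=133, FN=121+139=260 → 370/763 = 0.4849
  C: TP=252, FP=17+139=156, FN=111+114=225 → 504/885 = 0.5695
Macro-F1 score = mean = (0.6474 + 0.4849 + 0.5695) / 3 = 0.567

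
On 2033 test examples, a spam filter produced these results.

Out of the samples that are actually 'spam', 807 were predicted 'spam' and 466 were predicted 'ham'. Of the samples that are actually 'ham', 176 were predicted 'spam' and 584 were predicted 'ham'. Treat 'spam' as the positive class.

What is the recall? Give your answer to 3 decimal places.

0.634

Recall = TP/(TP+FN) = 807/(807+466) = 807/1273 = 0.634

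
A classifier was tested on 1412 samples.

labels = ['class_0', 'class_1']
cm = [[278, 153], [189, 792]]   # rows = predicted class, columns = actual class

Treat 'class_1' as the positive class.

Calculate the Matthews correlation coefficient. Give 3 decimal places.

0.443

MCC = (TP·TN − FP·FN) / √((TP+FP)(TP+FN)(TN+FP)(TN+FN))
Numerator = 792·278 − 189·153 = 191259
Denominator = √(981·945·467·431) = √186592836465 = 431963.9296
MCC = 191259 / 431963.9296 = 0.443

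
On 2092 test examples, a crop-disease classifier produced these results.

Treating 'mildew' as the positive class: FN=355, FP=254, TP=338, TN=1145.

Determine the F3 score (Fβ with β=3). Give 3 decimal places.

Fβ = (1+β²)·TP / ((1+β²)·TP + β²·FN + FP), with β²=9
= 10·338 / (10·338 + 9·355 + 254) = 0.495

0.495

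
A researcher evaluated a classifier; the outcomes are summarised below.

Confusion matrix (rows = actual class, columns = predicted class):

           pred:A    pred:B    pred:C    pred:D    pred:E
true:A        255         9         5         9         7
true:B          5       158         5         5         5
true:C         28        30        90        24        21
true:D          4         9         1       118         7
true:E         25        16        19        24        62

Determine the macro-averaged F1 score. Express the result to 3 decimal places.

Per-class F1 score (2·TP/(2·TP+FP+FN)):
  A: TP=255, FP=5+28+4+25=62, FN=9+5+9+7=30 → 510/602 = 0.8472
  B: TP=158, FP=9+30+9+16=64, FN=5+5+5+5=20 → 316/400 = 0.7900
  C: TP=90, FP=5+5+1+19=30, FN=28+30+24+21=103 → 180/313 = 0.5751
  D: TP=118, FP=9+5+24+24=62, FN=4+9+1+7=21 → 236/319 = 0.7398
  E: TP=62, FP=7+5+21+7=40, FN=25+16+19+24=84 → 124/248 = 0.5000
Macro-F1 score = mean = (0.8472 + 0.7900 + 0.5751 + 0.7398 + 0.5000) / 5 = 0.690

0.690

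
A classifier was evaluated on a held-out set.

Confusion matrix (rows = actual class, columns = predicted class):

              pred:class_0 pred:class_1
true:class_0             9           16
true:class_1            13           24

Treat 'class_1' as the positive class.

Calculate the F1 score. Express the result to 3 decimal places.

Precision = TP/(TP+FP) = 24/40 = 0.6000
Recall = TP/(TP+FN) = 24/37 = 0.6486
F1 = 2·TP/(2·TP+FP+FN) = 48/77 = 0.623

0.623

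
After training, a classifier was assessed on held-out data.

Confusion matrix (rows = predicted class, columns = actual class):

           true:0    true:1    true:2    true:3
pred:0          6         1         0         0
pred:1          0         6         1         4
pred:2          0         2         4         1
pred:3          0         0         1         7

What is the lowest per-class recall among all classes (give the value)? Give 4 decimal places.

Per-class recall (TP/(TP+FN)):
  0: TP=6, FN=0+0+0=0 → 6/6 = 1.00000
  1: TP=6, FN=1+2+0=3 → 6/9 = 0.66667
  2: TP=4, FN=0+1+1=2 → 4/6 = 0.66667
  3: TP=7, FN=0+4+1=5 → 7/12 = 0.58333
Lowest is class '3' with recall = 0.5833.

0.5833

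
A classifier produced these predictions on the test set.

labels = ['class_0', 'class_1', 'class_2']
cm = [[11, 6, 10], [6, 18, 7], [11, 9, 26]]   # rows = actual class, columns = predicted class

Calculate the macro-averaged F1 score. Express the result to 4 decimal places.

Per-class F1 score (2·TP/(2·TP+FP+FN)):
  class_0: TP=11, FP=6+11=17, FN=6+10=16 → 22/55 = 0.40000
  class_1: TP=18, FP=6+9=15, FN=6+7=13 → 36/64 = 0.56250
  class_2: TP=26, FP=10+7=17, FN=11+9=20 → 52/89 = 0.58427
Macro-F1 score = mean = (0.40000 + 0.56250 + 0.58427) / 3 = 0.5156

0.5156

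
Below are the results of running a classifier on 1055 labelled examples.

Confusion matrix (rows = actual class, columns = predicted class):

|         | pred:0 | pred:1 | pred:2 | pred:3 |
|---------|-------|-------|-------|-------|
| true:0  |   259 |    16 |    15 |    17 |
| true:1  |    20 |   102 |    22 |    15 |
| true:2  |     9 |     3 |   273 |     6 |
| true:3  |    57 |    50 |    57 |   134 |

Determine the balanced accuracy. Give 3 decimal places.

Balanced accuracy = mean of per-class recall.
  0: recall = 259/307 = 0.8436
  1: recall = 102/159 = 0.6415
  2: recall = 273/291 = 0.9381
  3: recall = 134/298 = 0.4497
Mean = (0.8436 + 0.6415 + 0.9381 + 0.4497) / 4 = 0.718

0.718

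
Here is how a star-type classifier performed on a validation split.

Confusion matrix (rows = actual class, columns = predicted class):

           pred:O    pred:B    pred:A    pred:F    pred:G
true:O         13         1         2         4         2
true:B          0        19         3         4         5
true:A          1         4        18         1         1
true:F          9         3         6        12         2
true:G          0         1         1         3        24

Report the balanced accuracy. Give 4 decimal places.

0.6253

Balanced accuracy = mean of per-class recall.
  O: recall = 13/22 = 0.59091
  B: recall = 19/31 = 0.61290
  A: recall = 18/25 = 0.72000
  F: recall = 12/32 = 0.37500
  G: recall = 24/29 = 0.82759
Mean = (0.59091 + 0.61290 + 0.72000 + 0.37500 + 0.82759) / 5 = 0.6253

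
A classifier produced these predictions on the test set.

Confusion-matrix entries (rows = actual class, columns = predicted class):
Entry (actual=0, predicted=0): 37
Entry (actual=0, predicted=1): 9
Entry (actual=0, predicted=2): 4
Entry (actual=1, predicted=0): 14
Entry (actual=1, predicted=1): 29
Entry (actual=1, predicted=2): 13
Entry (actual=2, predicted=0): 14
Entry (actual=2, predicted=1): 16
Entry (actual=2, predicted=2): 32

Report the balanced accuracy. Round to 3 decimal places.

0.591

Balanced accuracy = mean of per-class recall.
  0: recall = 37/50 = 0.7400
  1: recall = 29/56 = 0.5179
  2: recall = 32/62 = 0.5161
Mean = (0.7400 + 0.5179 + 0.5161) / 3 = 0.591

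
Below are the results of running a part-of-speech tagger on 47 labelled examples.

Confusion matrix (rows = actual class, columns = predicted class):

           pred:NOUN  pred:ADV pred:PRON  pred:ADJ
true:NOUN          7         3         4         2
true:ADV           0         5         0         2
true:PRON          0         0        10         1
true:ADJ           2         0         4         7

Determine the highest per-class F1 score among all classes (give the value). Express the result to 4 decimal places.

0.6897

Per-class F1 score (2·TP/(2·TP+FP+FN)):
  NOUN: TP=7, FP=0+0+2=2, FN=3+4+2=9 → 14/25 = 0.56000
  ADV: TP=5, FP=3+0+0=3, FN=0+0+2=2 → 10/15 = 0.66667
  PRON: TP=10, FP=4+0+4=8, FN=0+0+1=1 → 20/29 = 0.68966
  ADJ: TP=7, FP=2+2+1=5, FN=2+0+4=6 → 14/25 = 0.56000
Highest is class 'PRON' with F1 score = 0.6897.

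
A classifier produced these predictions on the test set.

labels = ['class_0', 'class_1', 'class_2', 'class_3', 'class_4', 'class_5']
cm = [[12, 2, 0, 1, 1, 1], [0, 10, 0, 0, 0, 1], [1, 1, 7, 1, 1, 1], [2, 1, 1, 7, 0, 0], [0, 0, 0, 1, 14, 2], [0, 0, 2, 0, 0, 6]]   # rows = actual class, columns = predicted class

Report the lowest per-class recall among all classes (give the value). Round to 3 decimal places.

Per-class recall (TP/(TP+FN)):
  class_0: TP=12, FN=2+0+1+1+1=5 → 12/17 = 0.7059
  class_1: TP=10, FN=0+0+0+0+1=1 → 10/11 = 0.9091
  class_2: TP=7, FN=1+1+1+1+1=5 → 7/12 = 0.5833
  class_3: TP=7, FN=2+1+1+0+0=4 → 7/11 = 0.6364
  class_4: TP=14, FN=0+0+0+1+2=3 → 14/17 = 0.8235
  class_5: TP=6, FN=0+0+2+0+0=2 → 6/8 = 0.7500
Lowest is class 'class_2' with recall = 0.583.

0.583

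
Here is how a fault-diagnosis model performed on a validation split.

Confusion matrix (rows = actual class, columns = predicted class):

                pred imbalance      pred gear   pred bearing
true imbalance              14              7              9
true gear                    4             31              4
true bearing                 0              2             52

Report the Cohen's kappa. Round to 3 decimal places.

0.664

Observed agreement pₒ = trace/N = 97/123 = 0.7886
Expected agreement pₑ = Σ (rowᵢ·colᵢ)/N² = (30·18 + 39·40 + 54·65)/123² = 0.3708
κ = (pₒ − pₑ)/(1 − pₑ) = (0.7886 − 0.3708)/(1 − 0.3708) = 0.664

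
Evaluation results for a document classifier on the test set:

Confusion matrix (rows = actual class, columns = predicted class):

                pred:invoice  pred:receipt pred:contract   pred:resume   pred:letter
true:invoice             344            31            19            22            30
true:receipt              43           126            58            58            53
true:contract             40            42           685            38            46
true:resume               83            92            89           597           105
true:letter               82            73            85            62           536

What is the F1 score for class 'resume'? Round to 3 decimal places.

0.685

F1 score = 2·TP/(2·TP+FP+FN).
resume: TP=597, FP=22+58+38+62=180, FN=83+92+89+105=369 → 1194/1743 = 0.6850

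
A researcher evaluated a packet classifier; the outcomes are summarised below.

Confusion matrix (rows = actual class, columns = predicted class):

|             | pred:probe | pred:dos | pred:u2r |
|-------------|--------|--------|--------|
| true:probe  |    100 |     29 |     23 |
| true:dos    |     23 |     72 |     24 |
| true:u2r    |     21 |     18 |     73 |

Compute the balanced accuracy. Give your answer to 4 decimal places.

0.6382

Balanced accuracy = mean of per-class recall.
  probe: recall = 100/152 = 0.65789
  dos: recall = 72/119 = 0.60504
  u2r: recall = 73/112 = 0.65179
Mean = (0.65789 + 0.60504 + 0.65179) / 3 = 0.6382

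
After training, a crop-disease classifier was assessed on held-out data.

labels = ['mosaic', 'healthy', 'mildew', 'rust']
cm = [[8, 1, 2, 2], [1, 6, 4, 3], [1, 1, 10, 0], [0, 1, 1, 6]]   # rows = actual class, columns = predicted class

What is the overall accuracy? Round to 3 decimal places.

Accuracy = trace / total = (8+6+10+6=30) / 47 = 30/47 = 0.638

0.638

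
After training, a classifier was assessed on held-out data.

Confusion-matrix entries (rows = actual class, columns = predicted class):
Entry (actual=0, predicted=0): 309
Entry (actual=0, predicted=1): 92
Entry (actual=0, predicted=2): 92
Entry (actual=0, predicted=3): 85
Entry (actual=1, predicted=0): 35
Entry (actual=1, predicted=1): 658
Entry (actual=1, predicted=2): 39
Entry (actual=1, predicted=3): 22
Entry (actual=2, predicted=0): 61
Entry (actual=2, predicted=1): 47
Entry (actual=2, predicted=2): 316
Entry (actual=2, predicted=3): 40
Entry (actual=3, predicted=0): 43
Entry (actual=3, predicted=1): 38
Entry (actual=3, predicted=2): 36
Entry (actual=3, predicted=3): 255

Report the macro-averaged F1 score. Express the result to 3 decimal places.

0.689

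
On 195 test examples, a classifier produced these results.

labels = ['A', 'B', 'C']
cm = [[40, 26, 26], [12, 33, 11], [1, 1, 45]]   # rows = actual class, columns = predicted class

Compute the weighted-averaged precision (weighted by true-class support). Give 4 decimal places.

0.6463

Per-class precision (TP/(TP+FP)):
  A: TP=40, FP=12+1=13 → 40/53 = 0.75472
  B: TP=33, FP=26+1=27 → 33/60 = 0.55000
  C: TP=45, FP=26+11=37 → 45/82 = 0.54878
Weighted-precision = Σ (supportᵢ/N)·precisionᵢ with N=195: (92/195)·0.75472 + (56/195)·0.55000 + (47/195)·0.54878 = 0.6463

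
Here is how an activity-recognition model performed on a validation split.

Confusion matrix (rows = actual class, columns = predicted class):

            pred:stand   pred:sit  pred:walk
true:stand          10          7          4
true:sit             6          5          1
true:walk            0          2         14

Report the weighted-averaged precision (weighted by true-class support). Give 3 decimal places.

Per-class precision (TP/(TP+FP)):
  stand: TP=10, FP=6+0=6 → 10/16 = 0.6250
  sit: TP=5, FP=7+2=9 → 5/14 = 0.3571
  walk: TP=14, FP=4+1=5 → 14/19 = 0.7368
Weighted-precision = Σ (supportᵢ/N)·precisionᵢ with N=49: (21/49)·0.6250 + (12/49)·0.3571 + (16/49)·0.7368 = 0.596

0.596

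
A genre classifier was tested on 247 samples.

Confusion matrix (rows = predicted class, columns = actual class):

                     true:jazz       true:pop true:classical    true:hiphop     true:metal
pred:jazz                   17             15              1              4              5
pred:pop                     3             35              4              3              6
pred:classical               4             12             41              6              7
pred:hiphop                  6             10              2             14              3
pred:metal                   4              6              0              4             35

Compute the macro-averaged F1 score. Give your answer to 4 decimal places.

0.5552

Per-class F1 score (2·TP/(2·TP+FP+FN)):
  jazz: TP=17, FP=15+1+4+5=25, FN=3+4+6+4=17 → 34/76 = 0.44737
  pop: TP=35, FP=3+4+3+6=16, FN=15+12+10+6=43 → 70/129 = 0.54264
  classical: TP=41, FP=4+12+6+7=29, FN=1+4+2+0=7 → 82/118 = 0.69492
  hiphop: TP=14, FP=6+10+2+3=21, FN=4+3+6+4=17 → 28/66 = 0.42424
  metal: TP=35, FP=4+6+0+4=14, FN=5+6+7+3=21 → 70/105 = 0.66667
Macro-F1 score = mean = (0.44737 + 0.54264 + 0.69492 + 0.42424 + 0.66667) / 5 = 0.5552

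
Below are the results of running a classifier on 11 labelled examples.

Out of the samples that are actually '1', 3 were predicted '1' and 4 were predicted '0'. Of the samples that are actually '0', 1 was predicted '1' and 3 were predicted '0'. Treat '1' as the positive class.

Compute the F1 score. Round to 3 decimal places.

0.545

Precision = TP/(TP+FP) = 3/4 = 0.7500
Recall = TP/(TP+FN) = 3/7 = 0.4286
F1 = 2·TP/(2·TP+FP+FN) = 6/11 = 0.545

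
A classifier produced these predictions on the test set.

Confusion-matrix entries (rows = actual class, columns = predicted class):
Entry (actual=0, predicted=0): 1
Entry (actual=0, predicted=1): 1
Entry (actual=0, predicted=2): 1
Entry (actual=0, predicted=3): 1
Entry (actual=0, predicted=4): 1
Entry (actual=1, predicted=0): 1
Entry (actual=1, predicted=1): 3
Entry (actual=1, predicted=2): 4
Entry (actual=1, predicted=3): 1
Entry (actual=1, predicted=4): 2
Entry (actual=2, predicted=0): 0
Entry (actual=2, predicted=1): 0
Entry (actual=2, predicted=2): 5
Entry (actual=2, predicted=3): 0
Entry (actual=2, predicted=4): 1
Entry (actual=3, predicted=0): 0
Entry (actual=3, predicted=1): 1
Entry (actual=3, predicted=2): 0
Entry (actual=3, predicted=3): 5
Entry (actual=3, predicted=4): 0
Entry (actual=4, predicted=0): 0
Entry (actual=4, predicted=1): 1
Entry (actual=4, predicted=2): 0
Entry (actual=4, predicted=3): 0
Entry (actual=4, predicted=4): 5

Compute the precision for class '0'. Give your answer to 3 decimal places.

0.500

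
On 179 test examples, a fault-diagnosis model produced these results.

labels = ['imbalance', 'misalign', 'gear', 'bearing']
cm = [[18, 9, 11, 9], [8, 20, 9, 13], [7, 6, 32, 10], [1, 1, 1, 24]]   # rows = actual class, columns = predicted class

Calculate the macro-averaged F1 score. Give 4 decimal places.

Per-class F1 score (2·TP/(2·TP+FP+FN)):
  imbalance: TP=18, FP=8+7+1=16, FN=9+11+9=29 → 36/81 = 0.44444
  misalign: TP=20, FP=9+6+1=16, FN=8+9+13=30 → 40/86 = 0.46512
  gear: TP=32, FP=11+9+1=21, FN=7+6+10=23 → 64/108 = 0.59259
  bearing: TP=24, FP=9+13+10=32, FN=1+1+1=3 → 48/83 = 0.57831
Macro-F1 score = mean = (0.44444 + 0.46512 + 0.59259 + 0.57831) / 4 = 0.5201

0.5201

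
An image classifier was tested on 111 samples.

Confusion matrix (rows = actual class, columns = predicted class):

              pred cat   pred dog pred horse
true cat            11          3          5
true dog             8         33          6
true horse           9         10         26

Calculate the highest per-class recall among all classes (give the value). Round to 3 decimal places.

0.702

Per-class recall (TP/(TP+FN)):
  cat: TP=11, FN=3+5=8 → 11/19 = 0.5789
  dog: TP=33, FN=8+6=14 → 33/47 = 0.7021
  horse: TP=26, FN=9+10=19 → 26/45 = 0.5778
Highest is class 'dog' with recall = 0.702.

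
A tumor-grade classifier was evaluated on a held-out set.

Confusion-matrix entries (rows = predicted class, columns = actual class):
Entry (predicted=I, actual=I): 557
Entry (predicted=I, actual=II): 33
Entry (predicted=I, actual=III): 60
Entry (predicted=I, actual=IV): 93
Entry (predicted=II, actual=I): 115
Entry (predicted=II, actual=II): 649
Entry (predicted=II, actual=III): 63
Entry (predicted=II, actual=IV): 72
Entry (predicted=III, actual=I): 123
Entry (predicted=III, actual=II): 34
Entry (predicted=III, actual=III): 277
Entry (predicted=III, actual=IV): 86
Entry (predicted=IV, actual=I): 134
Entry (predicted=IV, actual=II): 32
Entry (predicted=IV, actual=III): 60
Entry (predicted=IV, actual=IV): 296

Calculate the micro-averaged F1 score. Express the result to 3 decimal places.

0.663

Micro-averaging pools counts across classes: ΣTP=1779, ΣFP=905, ΣFN=905.
Micro-F1 score = 2·TP/(2·TP+FP+FN) on pooled counts = 0.663 (equals overall accuracy in single-label multiclass).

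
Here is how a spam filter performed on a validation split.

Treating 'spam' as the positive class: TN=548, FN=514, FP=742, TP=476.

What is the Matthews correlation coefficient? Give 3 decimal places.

MCC = (TP·TN − FP·FN) / √((TP+FP)(TP+FN)(TN+FP)(TN+FN))
Numerator = 476·548 − 742·514 = -120540
Denominator = √(1218·990·1290·1062) = √1651949283600 = 1285281.7915
MCC = -120540 / 1285281.7915 = -0.094

-0.094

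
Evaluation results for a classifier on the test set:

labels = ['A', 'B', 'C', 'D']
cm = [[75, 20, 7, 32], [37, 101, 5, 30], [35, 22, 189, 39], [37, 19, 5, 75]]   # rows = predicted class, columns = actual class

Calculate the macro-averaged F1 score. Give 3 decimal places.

Per-class F1 score (2·TP/(2·TP+FP+FN)):
  A: TP=75, FP=20+7+32=59, FN=37+35+37=109 → 150/318 = 0.4717
  B: TP=101, FP=37+5+30=72, FN=20+22+19=61 → 202/335 = 0.6030
  C: TP=189, FP=35+22+39=96, FN=7+5+5=17 → 378/491 = 0.7699
  D: TP=75, FP=37+19+5=61, FN=32+30+39=101 → 150/312 = 0.4808
Macro-F1 score = mean = (0.4717 + 0.6030 + 0.7699 + 0.4808) / 4 = 0.581

0.581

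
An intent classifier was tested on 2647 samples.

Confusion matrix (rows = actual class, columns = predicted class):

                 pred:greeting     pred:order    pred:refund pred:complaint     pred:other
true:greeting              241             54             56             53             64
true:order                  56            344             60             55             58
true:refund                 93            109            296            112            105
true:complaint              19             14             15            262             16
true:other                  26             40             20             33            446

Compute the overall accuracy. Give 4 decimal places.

0.6003

Accuracy = trace / total = (241+344+296+262+446=1589) / 2647 = 1589/2647 = 0.6003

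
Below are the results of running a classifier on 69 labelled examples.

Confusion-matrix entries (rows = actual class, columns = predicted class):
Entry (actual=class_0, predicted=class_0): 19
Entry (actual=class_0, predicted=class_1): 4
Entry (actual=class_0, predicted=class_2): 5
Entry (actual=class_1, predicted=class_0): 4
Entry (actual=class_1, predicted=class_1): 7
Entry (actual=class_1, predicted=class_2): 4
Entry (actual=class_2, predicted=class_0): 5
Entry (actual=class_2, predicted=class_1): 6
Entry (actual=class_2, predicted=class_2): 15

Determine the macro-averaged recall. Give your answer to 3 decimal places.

0.574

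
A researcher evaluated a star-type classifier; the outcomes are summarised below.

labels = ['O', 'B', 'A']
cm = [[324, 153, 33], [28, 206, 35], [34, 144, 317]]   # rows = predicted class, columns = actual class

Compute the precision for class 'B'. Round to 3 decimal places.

Take TP from the diagonal, FP from the rest of the 'B' prediction marginal, FN from the rest of the 'B' actual marginal.
precision = TP/(TP+FP).
B: TP=206, FP=28+35=63 → 206/269 = 0.7658

0.766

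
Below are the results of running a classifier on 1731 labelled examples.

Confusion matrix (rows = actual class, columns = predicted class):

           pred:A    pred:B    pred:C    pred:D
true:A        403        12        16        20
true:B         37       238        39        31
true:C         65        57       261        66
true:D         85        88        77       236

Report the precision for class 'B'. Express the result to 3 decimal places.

0.603

precision = TP/(TP+FP).
B: TP=238, FP=12+57+88=157 → 238/395 = 0.6025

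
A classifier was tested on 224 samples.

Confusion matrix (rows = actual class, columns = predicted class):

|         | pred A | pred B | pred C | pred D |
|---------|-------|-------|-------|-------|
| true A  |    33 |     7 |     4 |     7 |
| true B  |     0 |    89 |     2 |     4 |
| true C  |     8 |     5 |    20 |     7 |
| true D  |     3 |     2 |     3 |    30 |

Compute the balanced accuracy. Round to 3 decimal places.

Balanced accuracy = mean of per-class recall.
  A: recall = 33/51 = 0.6471
  B: recall = 89/95 = 0.9368
  C: recall = 20/40 = 0.5000
  D: recall = 30/38 = 0.7895
Mean = (0.6471 + 0.9368 + 0.5000 + 0.7895) / 4 = 0.718

0.718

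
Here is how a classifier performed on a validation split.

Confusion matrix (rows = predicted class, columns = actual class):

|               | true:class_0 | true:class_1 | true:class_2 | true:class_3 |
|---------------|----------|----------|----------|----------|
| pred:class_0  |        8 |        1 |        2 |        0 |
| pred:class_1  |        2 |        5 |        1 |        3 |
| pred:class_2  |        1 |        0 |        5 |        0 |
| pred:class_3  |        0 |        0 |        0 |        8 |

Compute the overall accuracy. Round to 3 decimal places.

0.722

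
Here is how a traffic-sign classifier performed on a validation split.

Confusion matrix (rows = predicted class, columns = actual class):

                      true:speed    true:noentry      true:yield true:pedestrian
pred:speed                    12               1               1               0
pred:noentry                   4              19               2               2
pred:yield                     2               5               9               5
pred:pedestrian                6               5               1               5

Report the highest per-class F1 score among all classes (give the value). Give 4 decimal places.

0.6667

Per-class F1 score (2·TP/(2·TP+FP+FN)):
  speed: TP=12, FP=1+1+0=2, FN=4+2+6=12 → 24/38 = 0.63158
  noentry: TP=19, FP=4+2+2=8, FN=1+5+5=11 → 38/57 = 0.66667
  yield: TP=9, FP=2+5+5=12, FN=1+2+1=4 → 18/34 = 0.52941
  pedestrian: TP=5, FP=6+5+1=12, FN=0+2+5=7 → 10/29 = 0.34483
Highest is class 'noentry' with F1 score = 0.6667.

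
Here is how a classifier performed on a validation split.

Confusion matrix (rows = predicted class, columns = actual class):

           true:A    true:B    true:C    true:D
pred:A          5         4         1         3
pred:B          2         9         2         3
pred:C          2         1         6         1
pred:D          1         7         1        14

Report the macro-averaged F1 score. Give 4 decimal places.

0.5394

Per-class F1 score (2·TP/(2·TP+FP+FN)):
  A: TP=5, FP=4+1+3=8, FN=2+2+1=5 → 10/23 = 0.43478
  B: TP=9, FP=2+2+3=7, FN=4+1+7=12 → 18/37 = 0.48649
  C: TP=6, FP=2+1+1=4, FN=1+2+1=4 → 12/20 = 0.60000
  D: TP=14, FP=1+7+1=9, FN=3+3+1=7 → 28/44 = 0.63636
Macro-F1 score = mean = (0.43478 + 0.48649 + 0.60000 + 0.63636) / 4 = 0.5394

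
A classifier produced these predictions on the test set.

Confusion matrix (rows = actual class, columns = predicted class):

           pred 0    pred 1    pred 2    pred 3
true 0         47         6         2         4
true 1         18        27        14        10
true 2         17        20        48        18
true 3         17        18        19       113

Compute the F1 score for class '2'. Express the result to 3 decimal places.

Take TP from the diagonal, FP from the rest of the '2' prediction marginal, FN from the rest of the '2' actual marginal.
F1 score = 2·TP/(2·TP+FP+FN).
2: TP=48, FP=2+14+19=35, FN=17+20+18=55 → 96/186 = 0.5161

0.516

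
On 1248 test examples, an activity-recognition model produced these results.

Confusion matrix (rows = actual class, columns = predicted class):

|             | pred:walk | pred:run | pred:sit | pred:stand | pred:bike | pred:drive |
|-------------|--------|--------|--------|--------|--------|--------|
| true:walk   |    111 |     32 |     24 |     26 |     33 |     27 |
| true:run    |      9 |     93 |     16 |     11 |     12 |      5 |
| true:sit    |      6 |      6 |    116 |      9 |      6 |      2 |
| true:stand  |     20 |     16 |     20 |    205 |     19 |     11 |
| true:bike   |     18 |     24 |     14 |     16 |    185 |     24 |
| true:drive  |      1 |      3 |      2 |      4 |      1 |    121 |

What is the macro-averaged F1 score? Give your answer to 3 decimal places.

0.662

Per-class F1 score (2·TP/(2·TP+FP+FN)):
  walk: TP=111, FP=9+6+20+18+1=54, FN=32+24+26+33+27=142 → 222/418 = 0.5311
  run: TP=93, FP=32+6+16+24+3=81, FN=9+16+11+12+5=53 → 186/320 = 0.5813
  sit: TP=116, FP=24+16+20+14+2=76, FN=6+6+9+6+2=29 → 232/337 = 0.6884
  stand: TP=205, FP=26+11+9+16+4=66, FN=20+16+20+19+11=86 → 410/562 = 0.7295
  bike: TP=185, FP=33+12+6+19+1=71, FN=18+24+14+16+24=96 → 370/537 = 0.6890
  drive: TP=121, FP=27+5+2+11+24=69, FN=1+3+2+4+1=11 → 242/322 = 0.7516
Macro-F1 score = mean = (0.5311 + 0.5813 + 0.6884 + 0.7295 + 0.6890 + 0.7516) / 6 = 0.662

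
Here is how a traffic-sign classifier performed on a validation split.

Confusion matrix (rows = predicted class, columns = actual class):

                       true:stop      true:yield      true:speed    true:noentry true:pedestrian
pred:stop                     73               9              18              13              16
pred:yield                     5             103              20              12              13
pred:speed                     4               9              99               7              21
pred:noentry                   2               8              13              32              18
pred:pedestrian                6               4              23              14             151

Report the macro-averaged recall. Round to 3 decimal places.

0.652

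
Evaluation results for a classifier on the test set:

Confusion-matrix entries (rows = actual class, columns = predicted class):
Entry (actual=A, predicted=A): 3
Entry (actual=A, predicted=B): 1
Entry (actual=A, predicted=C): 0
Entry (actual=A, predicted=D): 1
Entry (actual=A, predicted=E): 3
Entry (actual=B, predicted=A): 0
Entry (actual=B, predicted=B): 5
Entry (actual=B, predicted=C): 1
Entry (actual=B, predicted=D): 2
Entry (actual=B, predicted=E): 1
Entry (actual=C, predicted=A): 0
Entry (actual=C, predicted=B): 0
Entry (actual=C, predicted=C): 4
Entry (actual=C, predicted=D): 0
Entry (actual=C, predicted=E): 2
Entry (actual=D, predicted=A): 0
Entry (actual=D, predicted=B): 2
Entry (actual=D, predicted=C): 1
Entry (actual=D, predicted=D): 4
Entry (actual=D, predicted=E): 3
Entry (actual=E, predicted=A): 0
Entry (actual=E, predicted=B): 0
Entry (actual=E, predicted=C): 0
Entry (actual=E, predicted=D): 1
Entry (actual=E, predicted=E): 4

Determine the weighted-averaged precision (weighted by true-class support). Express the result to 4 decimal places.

Per-class precision (TP/(TP+FP)):
  A: TP=3, FP=0+0+0+0=0 → 3/3 = 1.00000
  B: TP=5, FP=1+0+2+0=3 → 5/8 = 0.62500
  C: TP=4, FP=0+1+1+0=2 → 4/6 = 0.66667
  D: TP=4, FP=1+2+0+1=4 → 4/8 = 0.50000
  E: TP=4, FP=3+1+2+3=9 → 4/13 = 0.30769
Weighted-precision = Σ (supportᵢ/N)·precisionᵢ with N=38: (8/38)·1.00000 + (9/38)·0.62500 + (6/38)·0.66667 + (10/38)·0.50000 + (5/38)·0.30769 = 0.6359

0.6359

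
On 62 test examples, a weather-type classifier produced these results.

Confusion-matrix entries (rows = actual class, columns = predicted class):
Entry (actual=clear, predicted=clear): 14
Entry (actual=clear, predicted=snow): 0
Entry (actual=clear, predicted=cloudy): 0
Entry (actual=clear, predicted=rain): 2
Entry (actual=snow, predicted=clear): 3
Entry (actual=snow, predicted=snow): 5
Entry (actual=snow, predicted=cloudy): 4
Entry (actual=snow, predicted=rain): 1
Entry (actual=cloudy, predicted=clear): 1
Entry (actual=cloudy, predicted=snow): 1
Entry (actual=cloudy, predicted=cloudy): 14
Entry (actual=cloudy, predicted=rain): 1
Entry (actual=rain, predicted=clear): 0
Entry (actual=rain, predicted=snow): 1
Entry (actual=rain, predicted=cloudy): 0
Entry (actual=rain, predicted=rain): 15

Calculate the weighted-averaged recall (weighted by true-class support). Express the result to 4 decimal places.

Per-class recall (TP/(TP+FN)):
  clear: TP=14, FN=0+0+2=2 → 14/16 = 0.87500
  snow: TP=5, FN=3+4+1=8 → 5/13 = 0.38462
  cloudy: TP=14, FN=1+1+1=3 → 14/17 = 0.82353
  rain: TP=15, FN=0+1+0=1 → 15/16 = 0.93750
Weighted-recall = Σ (supportᵢ/N)·recallᵢ with N=62: (16/62)·0.87500 + (13/62)·0.38462 + (17/62)·0.82353 + (16/62)·0.93750 = 0.7742

0.7742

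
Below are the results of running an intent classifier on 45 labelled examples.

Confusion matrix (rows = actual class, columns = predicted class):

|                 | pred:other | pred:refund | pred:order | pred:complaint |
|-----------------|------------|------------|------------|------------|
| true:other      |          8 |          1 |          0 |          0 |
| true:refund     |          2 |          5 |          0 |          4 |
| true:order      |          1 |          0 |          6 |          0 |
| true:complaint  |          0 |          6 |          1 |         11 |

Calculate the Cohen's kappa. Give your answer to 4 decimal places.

Observed agreement pₒ = trace/N = 30/45 = 0.66667
Expected agreement pₑ = Σ (rowᵢ·colᵢ)/N² = (9·11 + 11·12 + 7·7 + 18·15)/45² = 0.27160
κ = (pₒ − pₑ)/(1 − pₑ) = (0.66667 − 0.27160)/(1 − 0.27160) = 0.5424

0.5424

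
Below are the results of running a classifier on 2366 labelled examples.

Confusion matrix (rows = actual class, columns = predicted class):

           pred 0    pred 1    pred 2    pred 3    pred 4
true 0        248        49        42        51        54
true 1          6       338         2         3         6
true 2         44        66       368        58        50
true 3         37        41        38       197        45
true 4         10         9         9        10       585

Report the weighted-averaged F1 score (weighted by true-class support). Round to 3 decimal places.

0.725

Per-class F1 score (2·TP/(2·TP+FP+FN)):
  0: TP=248, FP=6+44+37+10=97, FN=49+42+51+54=196 → 496/789 = 0.6286
  1: TP=338, FP=49+66+41+9=165, FN=6+2+3+6=17 → 676/858 = 0.7879
  2: TP=368, FP=42+2+38+9=91, FN=44+66+58+50=218 → 736/1045 = 0.7043
  3: TP=197, FP=51+3+58+10=122, FN=37+41+38+45=161 → 394/677 = 0.5820
  4: TP=585, FP=54+6+50+45=155, FN=10+9+9+10=38 → 1170/1363 = 0.8584
Weighted-F1 score = Σ (supportᵢ/N)·F1 scoreᵢ with N=2366: (444/2366)·0.6286 + (355/2366)·0.7879 + (586/2366)·0.7043 + (358/2366)·0.5820 + (623/2366)·0.8584 = 0.725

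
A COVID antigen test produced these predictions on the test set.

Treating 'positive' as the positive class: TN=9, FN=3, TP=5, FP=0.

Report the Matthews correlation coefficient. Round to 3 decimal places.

0.685

MCC = (TP·TN − FP·FN) / √((TP+FP)(TP+FN)(TN+FP)(TN+FN))
Numerator = 5·9 − 0·3 = 45
Denominator = √(5·8·9·12) = √4320 = 65.7267
MCC = 45 / 65.7267 = 0.685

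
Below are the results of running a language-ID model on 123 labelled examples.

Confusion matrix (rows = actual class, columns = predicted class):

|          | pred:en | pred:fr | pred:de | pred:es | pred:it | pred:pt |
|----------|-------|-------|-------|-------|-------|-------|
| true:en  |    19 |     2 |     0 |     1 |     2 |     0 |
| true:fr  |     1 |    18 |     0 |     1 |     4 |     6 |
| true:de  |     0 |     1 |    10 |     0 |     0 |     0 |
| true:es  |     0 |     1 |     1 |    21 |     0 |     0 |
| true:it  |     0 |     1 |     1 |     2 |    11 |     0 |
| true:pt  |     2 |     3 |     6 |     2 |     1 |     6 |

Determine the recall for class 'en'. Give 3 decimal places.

Take TP from the diagonal, FP from the rest of the 'en' prediction marginal, FN from the rest of the 'en' actual marginal.
recall = TP/(TP+FN).
en: TP=19, FN=2+0+1+2+0=5 → 19/24 = 0.7917

0.792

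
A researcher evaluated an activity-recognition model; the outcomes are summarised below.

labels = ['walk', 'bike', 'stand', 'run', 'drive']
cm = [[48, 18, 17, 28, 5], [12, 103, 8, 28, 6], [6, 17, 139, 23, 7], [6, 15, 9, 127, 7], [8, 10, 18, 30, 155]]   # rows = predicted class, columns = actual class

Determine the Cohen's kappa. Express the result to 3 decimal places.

0.587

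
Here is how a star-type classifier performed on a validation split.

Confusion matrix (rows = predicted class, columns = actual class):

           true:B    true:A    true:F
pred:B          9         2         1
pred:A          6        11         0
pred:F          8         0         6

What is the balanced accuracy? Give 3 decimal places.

Balanced accuracy = mean of per-class recall.
  B: recall = 9/23 = 0.3913
  A: recall = 11/13 = 0.8462
  F: recall = 6/7 = 0.8571
Mean = (0.3913 + 0.8462 + 0.8571) / 3 = 0.698

0.698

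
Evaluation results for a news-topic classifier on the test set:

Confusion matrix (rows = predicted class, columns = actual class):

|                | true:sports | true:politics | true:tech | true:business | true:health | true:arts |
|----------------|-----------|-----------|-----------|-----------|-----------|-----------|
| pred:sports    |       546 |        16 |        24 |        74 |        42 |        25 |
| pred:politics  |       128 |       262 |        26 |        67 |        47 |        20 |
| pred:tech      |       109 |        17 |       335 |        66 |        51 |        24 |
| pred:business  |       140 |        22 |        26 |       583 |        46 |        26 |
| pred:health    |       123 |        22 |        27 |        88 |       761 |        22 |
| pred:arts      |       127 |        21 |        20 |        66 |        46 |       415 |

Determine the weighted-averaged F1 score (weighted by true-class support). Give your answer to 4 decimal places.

0.6478

Per-class F1 score (2·TP/(2·TP+FP+FN)):
  sports: TP=546, FP=16+24+74+42+25=181, FN=128+109+140+123+127=627 → 1092/1900 = 0.57474
  politics: TP=262, FP=128+26+67+47+20=288, FN=16+17+22+22+21=98 → 524/910 = 0.57582
  tech: TP=335, FP=109+17+66+51+24=267, FN=24+26+26+27+20=123 → 670/1060 = 0.63208
  business: TP=583, FP=140+22+26+46+26=260, FN=74+67+66+88+66=361 → 1166/1787 = 0.65249
  health: TP=761, FP=123+22+27+88+22=282, FN=42+47+51+46+46=232 → 1522/2036 = 0.74754
  arts: TP=415, FP=127+21+20+66+46=280, FN=25+20+24+26+22=117 → 830/1227 = 0.67645
Weighted-F1 score = Σ (supportᵢ/N)·F1 scoreᵢ with N=4460: (1173/4460)·0.57474 + (360/4460)·0.57582 + (458/4460)·0.63208 + (944/4460)·0.65249 + (993/4460)·0.74754 + (532/4460)·0.67645 = 0.6478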